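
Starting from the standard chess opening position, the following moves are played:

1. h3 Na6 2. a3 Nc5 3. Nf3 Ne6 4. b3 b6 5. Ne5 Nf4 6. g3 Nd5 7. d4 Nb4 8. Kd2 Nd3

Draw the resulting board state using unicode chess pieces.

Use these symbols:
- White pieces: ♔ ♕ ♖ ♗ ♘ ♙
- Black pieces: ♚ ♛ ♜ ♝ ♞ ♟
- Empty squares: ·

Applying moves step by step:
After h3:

♜ ♞ ♝ ♛ ♚ ♝ ♞ ♜
♟ ♟ ♟ ♟ ♟ ♟ ♟ ♟
· · · · · · · ·
· · · · · · · ·
· · · · · · · ·
· · · · · · · ♙
♙ ♙ ♙ ♙ ♙ ♙ ♙ ·
♖ ♘ ♗ ♕ ♔ ♗ ♘ ♖


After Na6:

♜ · ♝ ♛ ♚ ♝ ♞ ♜
♟ ♟ ♟ ♟ ♟ ♟ ♟ ♟
♞ · · · · · · ·
· · · · · · · ·
· · · · · · · ·
· · · · · · · ♙
♙ ♙ ♙ ♙ ♙ ♙ ♙ ·
♖ ♘ ♗ ♕ ♔ ♗ ♘ ♖


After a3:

♜ · ♝ ♛ ♚ ♝ ♞ ♜
♟ ♟ ♟ ♟ ♟ ♟ ♟ ♟
♞ · · · · · · ·
· · · · · · · ·
· · · · · · · ·
♙ · · · · · · ♙
· ♙ ♙ ♙ ♙ ♙ ♙ ·
♖ ♘ ♗ ♕ ♔ ♗ ♘ ♖


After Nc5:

♜ · ♝ ♛ ♚ ♝ ♞ ♜
♟ ♟ ♟ ♟ ♟ ♟ ♟ ♟
· · · · · · · ·
· · ♞ · · · · ·
· · · · · · · ·
♙ · · · · · · ♙
· ♙ ♙ ♙ ♙ ♙ ♙ ·
♖ ♘ ♗ ♕ ♔ ♗ ♘ ♖


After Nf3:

♜ · ♝ ♛ ♚ ♝ ♞ ♜
♟ ♟ ♟ ♟ ♟ ♟ ♟ ♟
· · · · · · · ·
· · ♞ · · · · ·
· · · · · · · ·
♙ · · · · ♘ · ♙
· ♙ ♙ ♙ ♙ ♙ ♙ ·
♖ ♘ ♗ ♕ ♔ ♗ · ♖


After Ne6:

♜ · ♝ ♛ ♚ ♝ ♞ ♜
♟ ♟ ♟ ♟ ♟ ♟ ♟ ♟
· · · · ♞ · · ·
· · · · · · · ·
· · · · · · · ·
♙ · · · · ♘ · ♙
· ♙ ♙ ♙ ♙ ♙ ♙ ·
♖ ♘ ♗ ♕ ♔ ♗ · ♖


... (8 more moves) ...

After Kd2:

♜ · ♝ ♛ ♚ ♝ ♞ ♜
♟ · ♟ ♟ ♟ ♟ ♟ ♟
· ♟ · · · · · ·
· · · · ♘ · · ·
· ♞ · ♙ · · · ·
♙ ♙ · · · · ♙ ♙
· · ♙ ♔ ♙ ♙ · ·
♖ ♘ ♗ ♕ · ♗ · ♖


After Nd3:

♜ · ♝ ♛ ♚ ♝ ♞ ♜
♟ · ♟ ♟ ♟ ♟ ♟ ♟
· ♟ · · · · · ·
· · · · ♘ · · ·
· · · ♙ · · · ·
♙ ♙ · ♞ · · ♙ ♙
· · ♙ ♔ ♙ ♙ · ·
♖ ♘ ♗ ♕ · ♗ · ♖



  a b c d e f g h
  ─────────────────
8│♜ · ♝ ♛ ♚ ♝ ♞ ♜│8
7│♟ · ♟ ♟ ♟ ♟ ♟ ♟│7
6│· ♟ · · · · · ·│6
5│· · · · ♘ · · ·│5
4│· · · ♙ · · · ·│4
3│♙ ♙ · ♞ · · ♙ ♙│3
2│· · ♙ ♔ ♙ ♙ · ·│2
1│♖ ♘ ♗ ♕ · ♗ · ♖│1
  ─────────────────
  a b c d e f g h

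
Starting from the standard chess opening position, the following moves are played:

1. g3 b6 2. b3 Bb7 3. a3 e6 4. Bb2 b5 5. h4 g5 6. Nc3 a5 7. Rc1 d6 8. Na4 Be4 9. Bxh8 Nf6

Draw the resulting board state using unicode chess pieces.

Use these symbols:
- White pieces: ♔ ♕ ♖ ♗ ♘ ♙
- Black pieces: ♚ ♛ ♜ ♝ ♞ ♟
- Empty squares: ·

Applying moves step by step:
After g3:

♜ ♞ ♝ ♛ ♚ ♝ ♞ ♜
♟ ♟ ♟ ♟ ♟ ♟ ♟ ♟
· · · · · · · ·
· · · · · · · ·
· · · · · · · ·
· · · · · · ♙ ·
♙ ♙ ♙ ♙ ♙ ♙ · ♙
♖ ♘ ♗ ♕ ♔ ♗ ♘ ♖


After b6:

♜ ♞ ♝ ♛ ♚ ♝ ♞ ♜
♟ · ♟ ♟ ♟ ♟ ♟ ♟
· ♟ · · · · · ·
· · · · · · · ·
· · · · · · · ·
· · · · · · ♙ ·
♙ ♙ ♙ ♙ ♙ ♙ · ♙
♖ ♘ ♗ ♕ ♔ ♗ ♘ ♖


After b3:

♜ ♞ ♝ ♛ ♚ ♝ ♞ ♜
♟ · ♟ ♟ ♟ ♟ ♟ ♟
· ♟ · · · · · ·
· · · · · · · ·
· · · · · · · ·
· ♙ · · · · ♙ ·
♙ · ♙ ♙ ♙ ♙ · ♙
♖ ♘ ♗ ♕ ♔ ♗ ♘ ♖


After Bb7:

♜ ♞ · ♛ ♚ ♝ ♞ ♜
♟ ♝ ♟ ♟ ♟ ♟ ♟ ♟
· ♟ · · · · · ·
· · · · · · · ·
· · · · · · · ·
· ♙ · · · · ♙ ·
♙ · ♙ ♙ ♙ ♙ · ♙
♖ ♘ ♗ ♕ ♔ ♗ ♘ ♖


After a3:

♜ ♞ · ♛ ♚ ♝ ♞ ♜
♟ ♝ ♟ ♟ ♟ ♟ ♟ ♟
· ♟ · · · · · ·
· · · · · · · ·
· · · · · · · ·
♙ ♙ · · · · ♙ ·
· · ♙ ♙ ♙ ♙ · ♙
♖ ♘ ♗ ♕ ♔ ♗ ♘ ♖


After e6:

♜ ♞ · ♛ ♚ ♝ ♞ ♜
♟ ♝ ♟ ♟ · ♟ ♟ ♟
· ♟ · · ♟ · · ·
· · · · · · · ·
· · · · · · · ·
♙ ♙ · · · · ♙ ·
· · ♙ ♙ ♙ ♙ · ♙
♖ ♘ ♗ ♕ ♔ ♗ ♘ ♖


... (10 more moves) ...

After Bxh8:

♜ ♞ · ♛ ♚ ♝ ♞ ♗
· · ♟ · · ♟ · ♟
· · · ♟ ♟ · · ·
♟ ♟ · · · · ♟ ·
♘ · · · ♝ · · ♙
♙ ♙ · · · · ♙ ·
· · ♙ ♙ ♙ ♙ · ·
· · ♖ ♕ ♔ ♗ ♘ ♖


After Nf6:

♜ ♞ · ♛ ♚ ♝ · ♗
· · ♟ · · ♟ · ♟
· · · ♟ ♟ ♞ · ·
♟ ♟ · · · · ♟ ·
♘ · · · ♝ · · ♙
♙ ♙ · · · · ♙ ·
· · ♙ ♙ ♙ ♙ · ·
· · ♖ ♕ ♔ ♗ ♘ ♖



  a b c d e f g h
  ─────────────────
8│♜ ♞ · ♛ ♚ ♝ · ♗│8
7│· · ♟ · · ♟ · ♟│7
6│· · · ♟ ♟ ♞ · ·│6
5│♟ ♟ · · · · ♟ ·│5
4│♘ · · · ♝ · · ♙│4
3│♙ ♙ · · · · ♙ ·│3
2│· · ♙ ♙ ♙ ♙ · ·│2
1│· · ♖ ♕ ♔ ♗ ♘ ♖│1
  ─────────────────
  a b c d e f g h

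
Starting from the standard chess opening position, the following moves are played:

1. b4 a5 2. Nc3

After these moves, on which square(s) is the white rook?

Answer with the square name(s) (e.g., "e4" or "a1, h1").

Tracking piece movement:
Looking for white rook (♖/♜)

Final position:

  a b c d e f g h
  ─────────────────
8│♜ ♞ ♝ ♛ ♚ ♝ ♞ ♜│8
7│· ♟ ♟ ♟ ♟ ♟ ♟ ♟│7
6│· · · · · · · ·│6
5│♟ · · · · · · ·│5
4│· ♙ · · · · · ·│4
3│· · ♘ · · · · ·│3
2│♙ · ♙ ♙ ♙ ♙ ♙ ♙│2
1│♖ · ♗ ♕ ♔ ♗ ♘ ♖│1
  ─────────────────
  a b c d e f g h


a1, h1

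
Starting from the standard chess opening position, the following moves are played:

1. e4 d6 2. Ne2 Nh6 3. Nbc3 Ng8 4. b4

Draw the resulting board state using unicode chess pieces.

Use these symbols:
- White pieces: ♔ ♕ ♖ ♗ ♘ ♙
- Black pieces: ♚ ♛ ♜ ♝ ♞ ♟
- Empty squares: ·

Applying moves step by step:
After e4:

♜ ♞ ♝ ♛ ♚ ♝ ♞ ♜
♟ ♟ ♟ ♟ ♟ ♟ ♟ ♟
· · · · · · · ·
· · · · · · · ·
· · · · ♙ · · ·
· · · · · · · ·
♙ ♙ ♙ ♙ · ♙ ♙ ♙
♖ ♘ ♗ ♕ ♔ ♗ ♘ ♖


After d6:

♜ ♞ ♝ ♛ ♚ ♝ ♞ ♜
♟ ♟ ♟ · ♟ ♟ ♟ ♟
· · · ♟ · · · ·
· · · · · · · ·
· · · · ♙ · · ·
· · · · · · · ·
♙ ♙ ♙ ♙ · ♙ ♙ ♙
♖ ♘ ♗ ♕ ♔ ♗ ♘ ♖


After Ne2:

♜ ♞ ♝ ♛ ♚ ♝ ♞ ♜
♟ ♟ ♟ · ♟ ♟ ♟ ♟
· · · ♟ · · · ·
· · · · · · · ·
· · · · ♙ · · ·
· · · · · · · ·
♙ ♙ ♙ ♙ ♘ ♙ ♙ ♙
♖ ♘ ♗ ♕ ♔ ♗ · ♖


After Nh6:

♜ ♞ ♝ ♛ ♚ ♝ · ♜
♟ ♟ ♟ · ♟ ♟ ♟ ♟
· · · ♟ · · · ♞
· · · · · · · ·
· · · · ♙ · · ·
· · · · · · · ·
♙ ♙ ♙ ♙ ♘ ♙ ♙ ♙
♖ ♘ ♗ ♕ ♔ ♗ · ♖


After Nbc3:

♜ ♞ ♝ ♛ ♚ ♝ · ♜
♟ ♟ ♟ · ♟ ♟ ♟ ♟
· · · ♟ · · · ♞
· · · · · · · ·
· · · · ♙ · · ·
· · ♘ · · · · ·
♙ ♙ ♙ ♙ ♘ ♙ ♙ ♙
♖ · ♗ ♕ ♔ ♗ · ♖


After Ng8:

♜ ♞ ♝ ♛ ♚ ♝ ♞ ♜
♟ ♟ ♟ · ♟ ♟ ♟ ♟
· · · ♟ · · · ·
· · · · · · · ·
· · · · ♙ · · ·
· · ♘ · · · · ·
♙ ♙ ♙ ♙ ♘ ♙ ♙ ♙
♖ · ♗ ♕ ♔ ♗ · ♖


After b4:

♜ ♞ ♝ ♛ ♚ ♝ ♞ ♜
♟ ♟ ♟ · ♟ ♟ ♟ ♟
· · · ♟ · · · ·
· · · · · · · ·
· ♙ · · ♙ · · ·
· · ♘ · · · · ·
♙ · ♙ ♙ ♘ ♙ ♙ ♙
♖ · ♗ ♕ ♔ ♗ · ♖



  a b c d e f g h
  ─────────────────
8│♜ ♞ ♝ ♛ ♚ ♝ ♞ ♜│8
7│♟ ♟ ♟ · ♟ ♟ ♟ ♟│7
6│· · · ♟ · · · ·│6
5│· · · · · · · ·│5
4│· ♙ · · ♙ · · ·│4
3│· · ♘ · · · · ·│3
2│♙ · ♙ ♙ ♘ ♙ ♙ ♙│2
1│♖ · ♗ ♕ ♔ ♗ · ♖│1
  ─────────────────
  a b c d e f g h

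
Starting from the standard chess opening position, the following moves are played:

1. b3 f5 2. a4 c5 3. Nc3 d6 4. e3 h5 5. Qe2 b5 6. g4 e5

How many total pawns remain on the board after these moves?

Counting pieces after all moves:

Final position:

  a b c d e f g h
  ─────────────────
8│♜ ♞ ♝ ♛ ♚ ♝ ♞ ♜│8
7│♟ · · · · · ♟ ·│7
6│· · · ♟ · · · ·│6
5│· ♟ ♟ · ♟ ♟ · ♟│5
4│♙ · · · · · ♙ ·│4
3│· ♙ ♘ · ♙ · · ·│3
2│· · ♙ ♙ ♕ ♙ · ♙│2
1│♖ · ♗ · ♔ ♗ ♘ ♖│1
  ─────────────────
  a b c d e f g h


16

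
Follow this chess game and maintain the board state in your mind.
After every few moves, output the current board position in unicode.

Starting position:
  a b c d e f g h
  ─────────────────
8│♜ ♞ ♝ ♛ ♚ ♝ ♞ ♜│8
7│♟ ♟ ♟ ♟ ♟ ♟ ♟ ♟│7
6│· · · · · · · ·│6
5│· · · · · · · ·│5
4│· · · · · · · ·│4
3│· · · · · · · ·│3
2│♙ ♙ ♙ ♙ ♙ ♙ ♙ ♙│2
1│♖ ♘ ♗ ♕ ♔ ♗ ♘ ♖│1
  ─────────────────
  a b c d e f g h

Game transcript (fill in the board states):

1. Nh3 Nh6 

  a b c d e f g h
  ─────────────────
8│♜ ♞ ♝ ♛ ♚ ♝ · ♜│8
7│♟ ♟ ♟ ♟ ♟ ♟ ♟ ♟│7
6│· · · · · · · ♞│6
5│· · · · · · · ·│5
4│· · · · · · · ·│4
3│· · · · · · · ♘│3
2│♙ ♙ ♙ ♙ ♙ ♙ ♙ ♙│2
1│♖ ♘ ♗ ♕ ♔ ♗ · ♖│1
  ─────────────────
  a b c d e f g h

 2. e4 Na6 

  a b c d e f g h
  ─────────────────
8│♜ · ♝ ♛ ♚ ♝ · ♜│8
7│♟ ♟ ♟ ♟ ♟ ♟ ♟ ♟│7
6│♞ · · · · · · ♞│6
5│· · · · · · · ·│5
4│· · · · ♙ · · ·│4
3│· · · · · · · ♘│3
2│♙ ♙ ♙ ♙ · ♙ ♙ ♙│2
1│♖ ♘ ♗ ♕ ♔ ♗ · ♖│1
  ─────────────────
  a b c d e f g h

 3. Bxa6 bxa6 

  a b c d e f g h
  ─────────────────
8│♜ · ♝ ♛ ♚ ♝ · ♜│8
7│♟ · ♟ ♟ ♟ ♟ ♟ ♟│7
6│♟ · · · · · · ♞│6
5│· · · · · · · ·│5
4│· · · · ♙ · · ·│4
3│· · · · · · · ♘│3
2│♙ ♙ ♙ ♙ · ♙ ♙ ♙│2
1│♖ ♘ ♗ ♕ ♔ · · ♖│1
  ─────────────────
  a b c d e f g h



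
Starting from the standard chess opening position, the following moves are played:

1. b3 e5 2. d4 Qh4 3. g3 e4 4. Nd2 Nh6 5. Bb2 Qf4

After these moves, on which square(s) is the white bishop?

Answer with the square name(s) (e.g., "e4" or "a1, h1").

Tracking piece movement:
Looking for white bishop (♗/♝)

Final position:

  a b c d e f g h
  ─────────────────
8│♜ ♞ ♝ · ♚ ♝ · ♜│8
7│♟ ♟ ♟ ♟ · ♟ ♟ ♟│7
6│· · · · · · · ♞│6
5│· · · · · · · ·│5
4│· · · ♙ ♟ ♛ · ·│4
3│· ♙ · · · · ♙ ·│3
2│♙ ♗ ♙ ♘ ♙ ♙ · ♙│2
1│♖ · · ♕ ♔ ♗ ♘ ♖│1
  ─────────────────
  a b c d e f g h


b2, f1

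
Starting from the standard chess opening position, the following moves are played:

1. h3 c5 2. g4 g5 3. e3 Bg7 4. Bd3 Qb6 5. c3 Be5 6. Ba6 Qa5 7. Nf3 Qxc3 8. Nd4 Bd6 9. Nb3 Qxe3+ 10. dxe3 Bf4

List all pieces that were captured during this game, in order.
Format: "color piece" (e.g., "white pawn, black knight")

Tracking captures:
  Qxc3: captured white pawn
  Qxe3+: captured white pawn
  dxe3: captured black queen

white pawn, white pawn, black queen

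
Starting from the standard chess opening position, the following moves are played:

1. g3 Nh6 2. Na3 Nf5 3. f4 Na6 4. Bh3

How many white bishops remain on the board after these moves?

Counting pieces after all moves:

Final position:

  a b c d e f g h
  ─────────────────
8│♜ · ♝ ♛ ♚ ♝ · ♜│8
7│♟ ♟ ♟ ♟ ♟ ♟ ♟ ♟│7
6│♞ · · · · · · ·│6
5│· · · · · ♞ · ·│5
4│· · · · · ♙ · ·│4
3│♘ · · · · · ♙ ♗│3
2│♙ ♙ ♙ ♙ ♙ · · ♙│2
1│♖ · ♗ ♕ ♔ · ♘ ♖│1
  ─────────────────
  a b c d e f g h


2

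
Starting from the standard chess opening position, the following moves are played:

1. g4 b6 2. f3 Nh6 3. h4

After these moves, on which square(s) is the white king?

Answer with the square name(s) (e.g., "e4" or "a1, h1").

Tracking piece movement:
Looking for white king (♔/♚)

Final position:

  a b c d e f g h
  ─────────────────
8│♜ ♞ ♝ ♛ ♚ ♝ · ♜│8
7│♟ · ♟ ♟ ♟ ♟ ♟ ♟│7
6│· ♟ · · · · · ♞│6
5│· · · · · · · ·│5
4│· · · · · · ♙ ♙│4
3│· · · · · ♙ · ·│3
2│♙ ♙ ♙ ♙ ♙ · · ·│2
1│♖ ♘ ♗ ♕ ♔ ♗ ♘ ♖│1
  ─────────────────
  a b c d e f g h


e1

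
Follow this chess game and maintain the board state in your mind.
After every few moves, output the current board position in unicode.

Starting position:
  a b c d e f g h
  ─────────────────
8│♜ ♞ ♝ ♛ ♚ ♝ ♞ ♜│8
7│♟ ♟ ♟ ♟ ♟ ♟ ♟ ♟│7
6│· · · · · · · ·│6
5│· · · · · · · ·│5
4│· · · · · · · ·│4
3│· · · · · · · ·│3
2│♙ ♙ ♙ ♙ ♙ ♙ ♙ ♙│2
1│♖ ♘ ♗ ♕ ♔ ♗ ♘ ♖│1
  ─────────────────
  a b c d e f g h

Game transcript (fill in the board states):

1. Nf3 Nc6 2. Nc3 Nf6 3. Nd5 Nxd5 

  a b c d e f g h
  ─────────────────
8│♜ · ♝ ♛ ♚ ♝ · ♜│8
7│♟ ♟ ♟ ♟ ♟ ♟ ♟ ♟│7
6│· · ♞ · · · · ·│6
5│· · · ♞ · · · ·│5
4│· · · · · · · ·│4
3│· · · · · ♘ · ·│3
2│♙ ♙ ♙ ♙ ♙ ♙ ♙ ♙│2
1│♖ · ♗ ♕ ♔ ♗ · ♖│1
  ─────────────────
  a b c d e f g h

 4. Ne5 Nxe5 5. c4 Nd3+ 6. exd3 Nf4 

  a b c d e f g h
  ─────────────────
8│♜ · ♝ ♛ ♚ ♝ · ♜│8
7│♟ ♟ ♟ ♟ ♟ ♟ ♟ ♟│7
6│· · · · · · · ·│6
5│· · · · · · · ·│5
4│· · ♙ · · ♞ · ·│4
3│· · · ♙ · · · ·│3
2│♙ ♙ · ♙ · ♙ ♙ ♙│2
1│♖ · ♗ ♕ ♔ ♗ · ♖│1
  ─────────────────
  a b c d e f g h

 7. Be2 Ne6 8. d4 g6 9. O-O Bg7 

  a b c d e f g h
  ─────────────────
8│♜ · ♝ ♛ ♚ · · ♜│8
7│♟ ♟ ♟ ♟ ♟ ♟ ♝ ♟│7
6│· · · · ♞ · ♟ ·│6
5│· · · · · · · ·│5
4│· · ♙ ♙ · · · ·│4
3│· · · · · · · ·│3
2│♙ ♙ · ♙ ♗ ♙ ♙ ♙│2
1│♖ · ♗ ♕ · ♖ ♔ ·│1
  ─────────────────
  a b c d e f g h

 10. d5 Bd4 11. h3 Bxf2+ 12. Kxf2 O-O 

  a b c d e f g h
  ─────────────────
8│♜ · ♝ ♛ · ♜ ♚ ·│8
7│♟ ♟ ♟ ♟ ♟ ♟ · ♟│7
6│· · · · ♞ · ♟ ·│6
5│· · · ♙ · · · ·│5
4│· · ♙ · · · · ·│4
3│· · · · · · · ♙│3
2│♙ ♙ · ♙ ♗ ♔ ♙ ·│2
1│♖ · ♗ ♕ · ♖ · ·│1
  ─────────────────
  a b c d e f g h

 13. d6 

  a b c d e f g h
  ─────────────────
8│♜ · ♝ ♛ · ♜ ♚ ·│8
7│♟ ♟ ♟ ♟ ♟ ♟ · ♟│7
6│· · · ♙ ♞ · ♟ ·│6
5│· · · · · · · ·│5
4│· · ♙ · · · · ·│4
3│· · · · · · · ♙│3
2│♙ ♙ · ♙ ♗ ♔ ♙ ·│2
1│♖ · ♗ ♕ · ♖ · ·│1
  ─────────────────
  a b c d e f g h


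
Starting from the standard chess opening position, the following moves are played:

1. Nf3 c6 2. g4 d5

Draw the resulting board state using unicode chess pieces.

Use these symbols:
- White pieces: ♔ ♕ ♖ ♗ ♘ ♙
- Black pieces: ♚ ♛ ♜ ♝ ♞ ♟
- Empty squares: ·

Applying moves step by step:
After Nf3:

♜ ♞ ♝ ♛ ♚ ♝ ♞ ♜
♟ ♟ ♟ ♟ ♟ ♟ ♟ ♟
· · · · · · · ·
· · · · · · · ·
· · · · · · · ·
· · · · · ♘ · ·
♙ ♙ ♙ ♙ ♙ ♙ ♙ ♙
♖ ♘ ♗ ♕ ♔ ♗ · ♖


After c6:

♜ ♞ ♝ ♛ ♚ ♝ ♞ ♜
♟ ♟ · ♟ ♟ ♟ ♟ ♟
· · ♟ · · · · ·
· · · · · · · ·
· · · · · · · ·
· · · · · ♘ · ·
♙ ♙ ♙ ♙ ♙ ♙ ♙ ♙
♖ ♘ ♗ ♕ ♔ ♗ · ♖


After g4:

♜ ♞ ♝ ♛ ♚ ♝ ♞ ♜
♟ ♟ · ♟ ♟ ♟ ♟ ♟
· · ♟ · · · · ·
· · · · · · · ·
· · · · · · ♙ ·
· · · · · ♘ · ·
♙ ♙ ♙ ♙ ♙ ♙ · ♙
♖ ♘ ♗ ♕ ♔ ♗ · ♖


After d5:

♜ ♞ ♝ ♛ ♚ ♝ ♞ ♜
♟ ♟ · · ♟ ♟ ♟ ♟
· · ♟ · · · · ·
· · · ♟ · · · ·
· · · · · · ♙ ·
· · · · · ♘ · ·
♙ ♙ ♙ ♙ ♙ ♙ · ♙
♖ ♘ ♗ ♕ ♔ ♗ · ♖



  a b c d e f g h
  ─────────────────
8│♜ ♞ ♝ ♛ ♚ ♝ ♞ ♜│8
7│♟ ♟ · · ♟ ♟ ♟ ♟│7
6│· · ♟ · · · · ·│6
5│· · · ♟ · · · ·│5
4│· · · · · · ♙ ·│4
3│· · · · · ♘ · ·│3
2│♙ ♙ ♙ ♙ ♙ ♙ · ♙│2
1│♖ ♘ ♗ ♕ ♔ ♗ · ♖│1
  ─────────────────
  a b c d e f g h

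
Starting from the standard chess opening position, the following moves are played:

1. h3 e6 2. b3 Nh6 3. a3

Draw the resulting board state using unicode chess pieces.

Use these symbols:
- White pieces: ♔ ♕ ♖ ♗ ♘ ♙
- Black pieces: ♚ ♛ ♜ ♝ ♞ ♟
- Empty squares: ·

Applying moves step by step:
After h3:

♜ ♞ ♝ ♛ ♚ ♝ ♞ ♜
♟ ♟ ♟ ♟ ♟ ♟ ♟ ♟
· · · · · · · ·
· · · · · · · ·
· · · · · · · ·
· · · · · · · ♙
♙ ♙ ♙ ♙ ♙ ♙ ♙ ·
♖ ♘ ♗ ♕ ♔ ♗ ♘ ♖


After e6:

♜ ♞ ♝ ♛ ♚ ♝ ♞ ♜
♟ ♟ ♟ ♟ · ♟ ♟ ♟
· · · · ♟ · · ·
· · · · · · · ·
· · · · · · · ·
· · · · · · · ♙
♙ ♙ ♙ ♙ ♙ ♙ ♙ ·
♖ ♘ ♗ ♕ ♔ ♗ ♘ ♖


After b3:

♜ ♞ ♝ ♛ ♚ ♝ ♞ ♜
♟ ♟ ♟ ♟ · ♟ ♟ ♟
· · · · ♟ · · ·
· · · · · · · ·
· · · · · · · ·
· ♙ · · · · · ♙
♙ · ♙ ♙ ♙ ♙ ♙ ·
♖ ♘ ♗ ♕ ♔ ♗ ♘ ♖


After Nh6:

♜ ♞ ♝ ♛ ♚ ♝ · ♜
♟ ♟ ♟ ♟ · ♟ ♟ ♟
· · · · ♟ · · ♞
· · · · · · · ·
· · · · · · · ·
· ♙ · · · · · ♙
♙ · ♙ ♙ ♙ ♙ ♙ ·
♖ ♘ ♗ ♕ ♔ ♗ ♘ ♖


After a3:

♜ ♞ ♝ ♛ ♚ ♝ · ♜
♟ ♟ ♟ ♟ · ♟ ♟ ♟
· · · · ♟ · · ♞
· · · · · · · ·
· · · · · · · ·
♙ ♙ · · · · · ♙
· · ♙ ♙ ♙ ♙ ♙ ·
♖ ♘ ♗ ♕ ♔ ♗ ♘ ♖



  a b c d e f g h
  ─────────────────
8│♜ ♞ ♝ ♛ ♚ ♝ · ♜│8
7│♟ ♟ ♟ ♟ · ♟ ♟ ♟│7
6│· · · · ♟ · · ♞│6
5│· · · · · · · ·│5
4│· · · · · · · ·│4
3│♙ ♙ · · · · · ♙│3
2│· · ♙ ♙ ♙ ♙ ♙ ·│2
1│♖ ♘ ♗ ♕ ♔ ♗ ♘ ♖│1
  ─────────────────
  a b c d e f g h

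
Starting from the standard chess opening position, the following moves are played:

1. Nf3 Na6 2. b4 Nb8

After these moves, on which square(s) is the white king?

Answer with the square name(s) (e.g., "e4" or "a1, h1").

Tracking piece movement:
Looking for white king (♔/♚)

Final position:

  a b c d e f g h
  ─────────────────
8│♜ ♞ ♝ ♛ ♚ ♝ ♞ ♜│8
7│♟ ♟ ♟ ♟ ♟ ♟ ♟ ♟│7
6│· · · · · · · ·│6
5│· · · · · · · ·│5
4│· ♙ · · · · · ·│4
3│· · · · · ♘ · ·│3
2│♙ · ♙ ♙ ♙ ♙ ♙ ♙│2
1│♖ ♘ ♗ ♕ ♔ ♗ · ♖│1
  ─────────────────
  a b c d e f g h


e1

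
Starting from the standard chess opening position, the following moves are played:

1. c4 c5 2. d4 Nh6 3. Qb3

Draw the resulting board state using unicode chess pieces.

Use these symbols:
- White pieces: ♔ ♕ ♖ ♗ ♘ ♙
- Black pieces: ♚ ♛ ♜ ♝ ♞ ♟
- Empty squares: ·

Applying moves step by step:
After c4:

♜ ♞ ♝ ♛ ♚ ♝ ♞ ♜
♟ ♟ ♟ ♟ ♟ ♟ ♟ ♟
· · · · · · · ·
· · · · · · · ·
· · ♙ · · · · ·
· · · · · · · ·
♙ ♙ · ♙ ♙ ♙ ♙ ♙
♖ ♘ ♗ ♕ ♔ ♗ ♘ ♖


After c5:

♜ ♞ ♝ ♛ ♚ ♝ ♞ ♜
♟ ♟ · ♟ ♟ ♟ ♟ ♟
· · · · · · · ·
· · ♟ · · · · ·
· · ♙ · · · · ·
· · · · · · · ·
♙ ♙ · ♙ ♙ ♙ ♙ ♙
♖ ♘ ♗ ♕ ♔ ♗ ♘ ♖


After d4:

♜ ♞ ♝ ♛ ♚ ♝ ♞ ♜
♟ ♟ · ♟ ♟ ♟ ♟ ♟
· · · · · · · ·
· · ♟ · · · · ·
· · ♙ ♙ · · · ·
· · · · · · · ·
♙ ♙ · · ♙ ♙ ♙ ♙
♖ ♘ ♗ ♕ ♔ ♗ ♘ ♖


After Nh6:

♜ ♞ ♝ ♛ ♚ ♝ · ♜
♟ ♟ · ♟ ♟ ♟ ♟ ♟
· · · · · · · ♞
· · ♟ · · · · ·
· · ♙ ♙ · · · ·
· · · · · · · ·
♙ ♙ · · ♙ ♙ ♙ ♙
♖ ♘ ♗ ♕ ♔ ♗ ♘ ♖


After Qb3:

♜ ♞ ♝ ♛ ♚ ♝ · ♜
♟ ♟ · ♟ ♟ ♟ ♟ ♟
· · · · · · · ♞
· · ♟ · · · · ·
· · ♙ ♙ · · · ·
· ♕ · · · · · ·
♙ ♙ · · ♙ ♙ ♙ ♙
♖ ♘ ♗ · ♔ ♗ ♘ ♖



  a b c d e f g h
  ─────────────────
8│♜ ♞ ♝ ♛ ♚ ♝ · ♜│8
7│♟ ♟ · ♟ ♟ ♟ ♟ ♟│7
6│· · · · · · · ♞│6
5│· · ♟ · · · · ·│5
4│· · ♙ ♙ · · · ·│4
3│· ♕ · · · · · ·│3
2│♙ ♙ · · ♙ ♙ ♙ ♙│2
1│♖ ♘ ♗ · ♔ ♗ ♘ ♖│1
  ─────────────────
  a b c d e f g h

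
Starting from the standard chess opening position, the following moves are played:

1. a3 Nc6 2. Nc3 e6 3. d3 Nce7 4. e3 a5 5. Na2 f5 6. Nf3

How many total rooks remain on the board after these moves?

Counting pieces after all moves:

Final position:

  a b c d e f g h
  ─────────────────
8│♜ · ♝ ♛ ♚ ♝ ♞ ♜│8
7│· ♟ ♟ ♟ ♞ · ♟ ♟│7
6│· · · · ♟ · · ·│6
5│♟ · · · · ♟ · ·│5
4│· · · · · · · ·│4
3│♙ · · ♙ ♙ ♘ · ·│3
2│♘ ♙ ♙ · · ♙ ♙ ♙│2
1│♖ · ♗ ♕ ♔ ♗ · ♖│1
  ─────────────────
  a b c d e f g h


4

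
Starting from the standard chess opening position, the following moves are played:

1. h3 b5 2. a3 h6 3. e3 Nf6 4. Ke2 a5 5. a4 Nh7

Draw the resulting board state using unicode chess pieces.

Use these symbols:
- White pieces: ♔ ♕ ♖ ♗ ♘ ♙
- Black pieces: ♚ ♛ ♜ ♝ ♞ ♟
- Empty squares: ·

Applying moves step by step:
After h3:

♜ ♞ ♝ ♛ ♚ ♝ ♞ ♜
♟ ♟ ♟ ♟ ♟ ♟ ♟ ♟
· · · · · · · ·
· · · · · · · ·
· · · · · · · ·
· · · · · · · ♙
♙ ♙ ♙ ♙ ♙ ♙ ♙ ·
♖ ♘ ♗ ♕ ♔ ♗ ♘ ♖


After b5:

♜ ♞ ♝ ♛ ♚ ♝ ♞ ♜
♟ · ♟ ♟ ♟ ♟ ♟ ♟
· · · · · · · ·
· ♟ · · · · · ·
· · · · · · · ·
· · · · · · · ♙
♙ ♙ ♙ ♙ ♙ ♙ ♙ ·
♖ ♘ ♗ ♕ ♔ ♗ ♘ ♖


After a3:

♜ ♞ ♝ ♛ ♚ ♝ ♞ ♜
♟ · ♟ ♟ ♟ ♟ ♟ ♟
· · · · · · · ·
· ♟ · · · · · ·
· · · · · · · ·
♙ · · · · · · ♙
· ♙ ♙ ♙ ♙ ♙ ♙ ·
♖ ♘ ♗ ♕ ♔ ♗ ♘ ♖


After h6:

♜ ♞ ♝ ♛ ♚ ♝ ♞ ♜
♟ · ♟ ♟ ♟ ♟ ♟ ·
· · · · · · · ♟
· ♟ · · · · · ·
· · · · · · · ·
♙ · · · · · · ♙
· ♙ ♙ ♙ ♙ ♙ ♙ ·
♖ ♘ ♗ ♕ ♔ ♗ ♘ ♖


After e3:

♜ ♞ ♝ ♛ ♚ ♝ ♞ ♜
♟ · ♟ ♟ ♟ ♟ ♟ ·
· · · · · · · ♟
· ♟ · · · · · ·
· · · · · · · ·
♙ · · · ♙ · · ♙
· ♙ ♙ ♙ · ♙ ♙ ·
♖ ♘ ♗ ♕ ♔ ♗ ♘ ♖


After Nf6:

♜ ♞ ♝ ♛ ♚ ♝ · ♜
♟ · ♟ ♟ ♟ ♟ ♟ ·
· · · · · ♞ · ♟
· ♟ · · · · · ·
· · · · · · · ·
♙ · · · ♙ · · ♙
· ♙ ♙ ♙ · ♙ ♙ ·
♖ ♘ ♗ ♕ ♔ ♗ ♘ ♖


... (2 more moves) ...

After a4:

♜ ♞ ♝ ♛ ♚ ♝ · ♜
· · ♟ ♟ ♟ ♟ ♟ ·
· · · · · ♞ · ♟
♟ ♟ · · · · · ·
♙ · · · · · · ·
· · · · ♙ · · ♙
· ♙ ♙ ♙ ♔ ♙ ♙ ·
♖ ♘ ♗ ♕ · ♗ ♘ ♖


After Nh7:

♜ ♞ ♝ ♛ ♚ ♝ · ♜
· · ♟ ♟ ♟ ♟ ♟ ♞
· · · · · · · ♟
♟ ♟ · · · · · ·
♙ · · · · · · ·
· · · · ♙ · · ♙
· ♙ ♙ ♙ ♔ ♙ ♙ ·
♖ ♘ ♗ ♕ · ♗ ♘ ♖



  a b c d e f g h
  ─────────────────
8│♜ ♞ ♝ ♛ ♚ ♝ · ♜│8
7│· · ♟ ♟ ♟ ♟ ♟ ♞│7
6│· · · · · · · ♟│6
5│♟ ♟ · · · · · ·│5
4│♙ · · · · · · ·│4
3│· · · · ♙ · · ♙│3
2│· ♙ ♙ ♙ ♔ ♙ ♙ ·│2
1│♖ ♘ ♗ ♕ · ♗ ♘ ♖│1
  ─────────────────
  a b c d e f g h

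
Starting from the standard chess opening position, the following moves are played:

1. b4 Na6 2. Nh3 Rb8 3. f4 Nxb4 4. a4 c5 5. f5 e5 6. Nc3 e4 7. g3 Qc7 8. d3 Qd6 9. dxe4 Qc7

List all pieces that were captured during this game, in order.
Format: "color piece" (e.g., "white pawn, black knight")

Tracking captures:
  Nxb4: captured white pawn
  dxe4: captured black pawn

white pawn, black pawn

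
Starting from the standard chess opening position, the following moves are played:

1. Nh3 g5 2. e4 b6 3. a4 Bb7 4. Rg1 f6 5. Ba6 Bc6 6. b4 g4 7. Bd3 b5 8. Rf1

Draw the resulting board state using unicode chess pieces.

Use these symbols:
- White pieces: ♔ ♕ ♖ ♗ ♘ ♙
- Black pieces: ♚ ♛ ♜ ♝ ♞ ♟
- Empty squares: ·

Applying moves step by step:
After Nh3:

♜ ♞ ♝ ♛ ♚ ♝ ♞ ♜
♟ ♟ ♟ ♟ ♟ ♟ ♟ ♟
· · · · · · · ·
· · · · · · · ·
· · · · · · · ·
· · · · · · · ♘
♙ ♙ ♙ ♙ ♙ ♙ ♙ ♙
♖ ♘ ♗ ♕ ♔ ♗ · ♖


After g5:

♜ ♞ ♝ ♛ ♚ ♝ ♞ ♜
♟ ♟ ♟ ♟ ♟ ♟ · ♟
· · · · · · · ·
· · · · · · ♟ ·
· · · · · · · ·
· · · · · · · ♘
♙ ♙ ♙ ♙ ♙ ♙ ♙ ♙
♖ ♘ ♗ ♕ ♔ ♗ · ♖


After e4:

♜ ♞ ♝ ♛ ♚ ♝ ♞ ♜
♟ ♟ ♟ ♟ ♟ ♟ · ♟
· · · · · · · ·
· · · · · · ♟ ·
· · · · ♙ · · ·
· · · · · · · ♘
♙ ♙ ♙ ♙ · ♙ ♙ ♙
♖ ♘ ♗ ♕ ♔ ♗ · ♖


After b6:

♜ ♞ ♝ ♛ ♚ ♝ ♞ ♜
♟ · ♟ ♟ ♟ ♟ · ♟
· ♟ · · · · · ·
· · · · · · ♟ ·
· · · · ♙ · · ·
· · · · · · · ♘
♙ ♙ ♙ ♙ · ♙ ♙ ♙
♖ ♘ ♗ ♕ ♔ ♗ · ♖


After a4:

♜ ♞ ♝ ♛ ♚ ♝ ♞ ♜
♟ · ♟ ♟ ♟ ♟ · ♟
· ♟ · · · · · ·
· · · · · · ♟ ·
♙ · · · ♙ · · ·
· · · · · · · ♘
· ♙ ♙ ♙ · ♙ ♙ ♙
♖ ♘ ♗ ♕ ♔ ♗ · ♖


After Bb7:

♜ ♞ · ♛ ♚ ♝ ♞ ♜
♟ ♝ ♟ ♟ ♟ ♟ · ♟
· ♟ · · · · · ·
· · · · · · ♟ ·
♙ · · · ♙ · · ·
· · · · · · · ♘
· ♙ ♙ ♙ · ♙ ♙ ♙
♖ ♘ ♗ ♕ ♔ ♗ · ♖


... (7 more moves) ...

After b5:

♜ ♞ · ♛ ♚ ♝ ♞ ♜
♟ · ♟ ♟ ♟ · · ♟
· · ♝ · · ♟ · ·
· ♟ · · · · · ·
♙ ♙ · · ♙ · ♟ ·
· · · ♗ · · · ♘
· · ♙ ♙ · ♙ ♙ ♙
♖ ♘ ♗ ♕ ♔ · ♖ ·


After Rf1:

♜ ♞ · ♛ ♚ ♝ ♞ ♜
♟ · ♟ ♟ ♟ · · ♟
· · ♝ · · ♟ · ·
· ♟ · · · · · ·
♙ ♙ · · ♙ · ♟ ·
· · · ♗ · · · ♘
· · ♙ ♙ · ♙ ♙ ♙
♖ ♘ ♗ ♕ ♔ ♖ · ·



  a b c d e f g h
  ─────────────────
8│♜ ♞ · ♛ ♚ ♝ ♞ ♜│8
7│♟ · ♟ ♟ ♟ · · ♟│7
6│· · ♝ · · ♟ · ·│6
5│· ♟ · · · · · ·│5
4│♙ ♙ · · ♙ · ♟ ·│4
3│· · · ♗ · · · ♘│3
2│· · ♙ ♙ · ♙ ♙ ♙│2
1│♖ ♘ ♗ ♕ ♔ ♖ · ·│1
  ─────────────────
  a b c d e f g h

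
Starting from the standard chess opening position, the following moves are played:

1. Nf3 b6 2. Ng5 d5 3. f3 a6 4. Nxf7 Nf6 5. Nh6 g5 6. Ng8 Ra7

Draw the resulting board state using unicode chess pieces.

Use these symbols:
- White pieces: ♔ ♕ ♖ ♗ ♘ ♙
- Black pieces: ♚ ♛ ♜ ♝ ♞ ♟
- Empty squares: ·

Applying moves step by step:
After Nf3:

♜ ♞ ♝ ♛ ♚ ♝ ♞ ♜
♟ ♟ ♟ ♟ ♟ ♟ ♟ ♟
· · · · · · · ·
· · · · · · · ·
· · · · · · · ·
· · · · · ♘ · ·
♙ ♙ ♙ ♙ ♙ ♙ ♙ ♙
♖ ♘ ♗ ♕ ♔ ♗ · ♖


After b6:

♜ ♞ ♝ ♛ ♚ ♝ ♞ ♜
♟ · ♟ ♟ ♟ ♟ ♟ ♟
· ♟ · · · · · ·
· · · · · · · ·
· · · · · · · ·
· · · · · ♘ · ·
♙ ♙ ♙ ♙ ♙ ♙ ♙ ♙
♖ ♘ ♗ ♕ ♔ ♗ · ♖


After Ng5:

♜ ♞ ♝ ♛ ♚ ♝ ♞ ♜
♟ · ♟ ♟ ♟ ♟ ♟ ♟
· ♟ · · · · · ·
· · · · · · ♘ ·
· · · · · · · ·
· · · · · · · ·
♙ ♙ ♙ ♙ ♙ ♙ ♙ ♙
♖ ♘ ♗ ♕ ♔ ♗ · ♖


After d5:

♜ ♞ ♝ ♛ ♚ ♝ ♞ ♜
♟ · ♟ · ♟ ♟ ♟ ♟
· ♟ · · · · · ·
· · · ♟ · · ♘ ·
· · · · · · · ·
· · · · · · · ·
♙ ♙ ♙ ♙ ♙ ♙ ♙ ♙
♖ ♘ ♗ ♕ ♔ ♗ · ♖


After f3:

♜ ♞ ♝ ♛ ♚ ♝ ♞ ♜
♟ · ♟ · ♟ ♟ ♟ ♟
· ♟ · · · · · ·
· · · ♟ · · ♘ ·
· · · · · · · ·
· · · · · ♙ · ·
♙ ♙ ♙ ♙ ♙ · ♙ ♙
♖ ♘ ♗ ♕ ♔ ♗ · ♖


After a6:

♜ ♞ ♝ ♛ ♚ ♝ ♞ ♜
· · ♟ · ♟ ♟ ♟ ♟
♟ ♟ · · · · · ·
· · · ♟ · · ♘ ·
· · · · · · · ·
· · · · · ♙ · ·
♙ ♙ ♙ ♙ ♙ · ♙ ♙
♖ ♘ ♗ ♕ ♔ ♗ · ♖


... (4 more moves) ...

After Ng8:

♜ ♞ ♝ ♛ ♚ ♝ ♘ ♜
· · ♟ · ♟ · · ♟
♟ ♟ · · · ♞ · ·
· · · ♟ · · ♟ ·
· · · · · · · ·
· · · · · ♙ · ·
♙ ♙ ♙ ♙ ♙ · ♙ ♙
♖ ♘ ♗ ♕ ♔ ♗ · ♖


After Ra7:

· ♞ ♝ ♛ ♚ ♝ ♘ ♜
♜ · ♟ · ♟ · · ♟
♟ ♟ · · · ♞ · ·
· · · ♟ · · ♟ ·
· · · · · · · ·
· · · · · ♙ · ·
♙ ♙ ♙ ♙ ♙ · ♙ ♙
♖ ♘ ♗ ♕ ♔ ♗ · ♖



  a b c d e f g h
  ─────────────────
8│· ♞ ♝ ♛ ♚ ♝ ♘ ♜│8
7│♜ · ♟ · ♟ · · ♟│7
6│♟ ♟ · · · ♞ · ·│6
5│· · · ♟ · · ♟ ·│5
4│· · · · · · · ·│4
3│· · · · · ♙ · ·│3
2│♙ ♙ ♙ ♙ ♙ · ♙ ♙│2
1│♖ ♘ ♗ ♕ ♔ ♗ · ♖│1
  ─────────────────
  a b c d e f g h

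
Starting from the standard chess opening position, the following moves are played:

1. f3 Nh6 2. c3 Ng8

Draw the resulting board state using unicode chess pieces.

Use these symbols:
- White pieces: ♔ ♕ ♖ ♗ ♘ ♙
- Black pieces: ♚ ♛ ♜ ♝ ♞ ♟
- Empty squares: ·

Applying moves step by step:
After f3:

♜ ♞ ♝ ♛ ♚ ♝ ♞ ♜
♟ ♟ ♟ ♟ ♟ ♟ ♟ ♟
· · · · · · · ·
· · · · · · · ·
· · · · · · · ·
· · · · · ♙ · ·
♙ ♙ ♙ ♙ ♙ · ♙ ♙
♖ ♘ ♗ ♕ ♔ ♗ ♘ ♖


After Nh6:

♜ ♞ ♝ ♛ ♚ ♝ · ♜
♟ ♟ ♟ ♟ ♟ ♟ ♟ ♟
· · · · · · · ♞
· · · · · · · ·
· · · · · · · ·
· · · · · ♙ · ·
♙ ♙ ♙ ♙ ♙ · ♙ ♙
♖ ♘ ♗ ♕ ♔ ♗ ♘ ♖


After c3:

♜ ♞ ♝ ♛ ♚ ♝ · ♜
♟ ♟ ♟ ♟ ♟ ♟ ♟ ♟
· · · · · · · ♞
· · · · · · · ·
· · · · · · · ·
· · ♙ · · ♙ · ·
♙ ♙ · ♙ ♙ · ♙ ♙
♖ ♘ ♗ ♕ ♔ ♗ ♘ ♖


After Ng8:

♜ ♞ ♝ ♛ ♚ ♝ ♞ ♜
♟ ♟ ♟ ♟ ♟ ♟ ♟ ♟
· · · · · · · ·
· · · · · · · ·
· · · · · · · ·
· · ♙ · · ♙ · ·
♙ ♙ · ♙ ♙ · ♙ ♙
♖ ♘ ♗ ♕ ♔ ♗ ♘ ♖



  a b c d e f g h
  ─────────────────
8│♜ ♞ ♝ ♛ ♚ ♝ ♞ ♜│8
7│♟ ♟ ♟ ♟ ♟ ♟ ♟ ♟│7
6│· · · · · · · ·│6
5│· · · · · · · ·│5
4│· · · · · · · ·│4
3│· · ♙ · · ♙ · ·│3
2│♙ ♙ · ♙ ♙ · ♙ ♙│2
1│♖ ♘ ♗ ♕ ♔ ♗ ♘ ♖│1
  ─────────────────
  a b c d e f g h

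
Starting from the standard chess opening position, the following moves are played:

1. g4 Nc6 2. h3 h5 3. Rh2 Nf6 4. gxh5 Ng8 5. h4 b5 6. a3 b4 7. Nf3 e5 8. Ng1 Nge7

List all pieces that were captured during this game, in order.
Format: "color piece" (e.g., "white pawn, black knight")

Tracking captures:
  gxh5: captured black pawn

black pawn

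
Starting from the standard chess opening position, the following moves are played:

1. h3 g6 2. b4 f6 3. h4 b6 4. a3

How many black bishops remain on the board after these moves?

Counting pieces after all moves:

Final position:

  a b c d e f g h
  ─────────────────
8│♜ ♞ ♝ ♛ ♚ ♝ ♞ ♜│8
7│♟ · ♟ ♟ ♟ · · ♟│7
6│· ♟ · · · ♟ ♟ ·│6
5│· · · · · · · ·│5
4│· ♙ · · · · · ♙│4
3│♙ · · · · · · ·│3
2│· · ♙ ♙ ♙ ♙ ♙ ·│2
1│♖ ♘ ♗ ♕ ♔ ♗ ♘ ♖│1
  ─────────────────
  a b c d e f g h


2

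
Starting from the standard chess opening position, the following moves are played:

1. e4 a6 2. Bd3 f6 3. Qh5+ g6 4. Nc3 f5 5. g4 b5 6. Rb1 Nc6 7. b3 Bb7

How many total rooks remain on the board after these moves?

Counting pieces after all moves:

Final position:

  a b c d e f g h
  ─────────────────
8│♜ · · ♛ ♚ ♝ ♞ ♜│8
7│· ♝ ♟ ♟ ♟ · · ♟│7
6│♟ · ♞ · · · ♟ ·│6
5│· ♟ · · · ♟ · ♕│5
4│· · · · ♙ · ♙ ·│4
3│· ♙ ♘ ♗ · · · ·│3
2│♙ · ♙ ♙ · ♙ · ♙│2
1│· ♖ ♗ · ♔ · ♘ ♖│1
  ─────────────────
  a b c d e f g h


4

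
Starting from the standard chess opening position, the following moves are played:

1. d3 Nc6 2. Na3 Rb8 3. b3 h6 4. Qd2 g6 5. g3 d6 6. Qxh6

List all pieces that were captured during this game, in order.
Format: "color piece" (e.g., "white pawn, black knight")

Tracking captures:
  Qxh6: captured black pawn

black pawn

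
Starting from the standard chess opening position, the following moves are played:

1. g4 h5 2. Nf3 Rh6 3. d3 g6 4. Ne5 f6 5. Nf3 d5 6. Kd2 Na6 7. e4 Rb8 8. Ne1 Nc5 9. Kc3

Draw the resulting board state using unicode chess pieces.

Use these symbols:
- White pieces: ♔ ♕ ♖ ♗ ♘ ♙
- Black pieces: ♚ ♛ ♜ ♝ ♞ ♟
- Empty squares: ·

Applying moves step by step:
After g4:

♜ ♞ ♝ ♛ ♚ ♝ ♞ ♜
♟ ♟ ♟ ♟ ♟ ♟ ♟ ♟
· · · · · · · ·
· · · · · · · ·
· · · · · · ♙ ·
· · · · · · · ·
♙ ♙ ♙ ♙ ♙ ♙ · ♙
♖ ♘ ♗ ♕ ♔ ♗ ♘ ♖


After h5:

♜ ♞ ♝ ♛ ♚ ♝ ♞ ♜
♟ ♟ ♟ ♟ ♟ ♟ ♟ ·
· · · · · · · ·
· · · · · · · ♟
· · · · · · ♙ ·
· · · · · · · ·
♙ ♙ ♙ ♙ ♙ ♙ · ♙
♖ ♘ ♗ ♕ ♔ ♗ ♘ ♖


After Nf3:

♜ ♞ ♝ ♛ ♚ ♝ ♞ ♜
♟ ♟ ♟ ♟ ♟ ♟ ♟ ·
· · · · · · · ·
· · · · · · · ♟
· · · · · · ♙ ·
· · · · · ♘ · ·
♙ ♙ ♙ ♙ ♙ ♙ · ♙
♖ ♘ ♗ ♕ ♔ ♗ · ♖


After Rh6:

♜ ♞ ♝ ♛ ♚ ♝ ♞ ·
♟ ♟ ♟ ♟ ♟ ♟ ♟ ·
· · · · · · · ♜
· · · · · · · ♟
· · · · · · ♙ ·
· · · · · ♘ · ·
♙ ♙ ♙ ♙ ♙ ♙ · ♙
♖ ♘ ♗ ♕ ♔ ♗ · ♖


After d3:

♜ ♞ ♝ ♛ ♚ ♝ ♞ ·
♟ ♟ ♟ ♟ ♟ ♟ ♟ ·
· · · · · · · ♜
· · · · · · · ♟
· · · · · · ♙ ·
· · · ♙ · ♘ · ·
♙ ♙ ♙ · ♙ ♙ · ♙
♖ ♘ ♗ ♕ ♔ ♗ · ♖


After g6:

♜ ♞ ♝ ♛ ♚ ♝ ♞ ·
♟ ♟ ♟ ♟ ♟ ♟ · ·
· · · · · · ♟ ♜
· · · · · · · ♟
· · · · · · ♙ ·
· · · ♙ · ♘ · ·
♙ ♙ ♙ · ♙ ♙ · ♙
♖ ♘ ♗ ♕ ♔ ♗ · ♖


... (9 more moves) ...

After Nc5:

· ♜ ♝ ♛ ♚ ♝ ♞ ·
♟ ♟ ♟ · ♟ · · ·
· · · · · ♟ ♟ ♜
· · ♞ ♟ · · · ♟
· · · · ♙ · ♙ ·
· · · ♙ · · · ·
♙ ♙ ♙ ♔ · ♙ · ♙
♖ ♘ ♗ ♕ ♘ ♗ · ♖


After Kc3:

· ♜ ♝ ♛ ♚ ♝ ♞ ·
♟ ♟ ♟ · ♟ · · ·
· · · · · ♟ ♟ ♜
· · ♞ ♟ · · · ♟
· · · · ♙ · ♙ ·
· · ♔ ♙ · · · ·
♙ ♙ ♙ · · ♙ · ♙
♖ ♘ ♗ ♕ ♘ ♗ · ♖



  a b c d e f g h
  ─────────────────
8│· ♜ ♝ ♛ ♚ ♝ ♞ ·│8
7│♟ ♟ ♟ · ♟ · · ·│7
6│· · · · · ♟ ♟ ♜│6
5│· · ♞ ♟ · · · ♟│5
4│· · · · ♙ · ♙ ·│4
3│· · ♔ ♙ · · · ·│3
2│♙ ♙ ♙ · · ♙ · ♙│2
1│♖ ♘ ♗ ♕ ♘ ♗ · ♖│1
  ─────────────────
  a b c d e f g h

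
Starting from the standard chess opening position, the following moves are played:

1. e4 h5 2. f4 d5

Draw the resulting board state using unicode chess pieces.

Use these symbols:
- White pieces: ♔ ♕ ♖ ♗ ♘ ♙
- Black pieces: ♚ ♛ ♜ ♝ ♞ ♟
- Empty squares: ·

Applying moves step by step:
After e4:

♜ ♞ ♝ ♛ ♚ ♝ ♞ ♜
♟ ♟ ♟ ♟ ♟ ♟ ♟ ♟
· · · · · · · ·
· · · · · · · ·
· · · · ♙ · · ·
· · · · · · · ·
♙ ♙ ♙ ♙ · ♙ ♙ ♙
♖ ♘ ♗ ♕ ♔ ♗ ♘ ♖


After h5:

♜ ♞ ♝ ♛ ♚ ♝ ♞ ♜
♟ ♟ ♟ ♟ ♟ ♟ ♟ ·
· · · · · · · ·
· · · · · · · ♟
· · · · ♙ · · ·
· · · · · · · ·
♙ ♙ ♙ ♙ · ♙ ♙ ♙
♖ ♘ ♗ ♕ ♔ ♗ ♘ ♖


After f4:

♜ ♞ ♝ ♛ ♚ ♝ ♞ ♜
♟ ♟ ♟ ♟ ♟ ♟ ♟ ·
· · · · · · · ·
· · · · · · · ♟
· · · · ♙ ♙ · ·
· · · · · · · ·
♙ ♙ ♙ ♙ · · ♙ ♙
♖ ♘ ♗ ♕ ♔ ♗ ♘ ♖


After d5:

♜ ♞ ♝ ♛ ♚ ♝ ♞ ♜
♟ ♟ ♟ · ♟ ♟ ♟ ·
· · · · · · · ·
· · · ♟ · · · ♟
· · · · ♙ ♙ · ·
· · · · · · · ·
♙ ♙ ♙ ♙ · · ♙ ♙
♖ ♘ ♗ ♕ ♔ ♗ ♘ ♖



  a b c d e f g h
  ─────────────────
8│♜ ♞ ♝ ♛ ♚ ♝ ♞ ♜│8
7│♟ ♟ ♟ · ♟ ♟ ♟ ·│7
6│· · · · · · · ·│6
5│· · · ♟ · · · ♟│5
4│· · · · ♙ ♙ · ·│4
3│· · · · · · · ·│3
2│♙ ♙ ♙ ♙ · · ♙ ♙│2
1│♖ ♘ ♗ ♕ ♔ ♗ ♘ ♖│1
  ─────────────────
  a b c d e f g h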